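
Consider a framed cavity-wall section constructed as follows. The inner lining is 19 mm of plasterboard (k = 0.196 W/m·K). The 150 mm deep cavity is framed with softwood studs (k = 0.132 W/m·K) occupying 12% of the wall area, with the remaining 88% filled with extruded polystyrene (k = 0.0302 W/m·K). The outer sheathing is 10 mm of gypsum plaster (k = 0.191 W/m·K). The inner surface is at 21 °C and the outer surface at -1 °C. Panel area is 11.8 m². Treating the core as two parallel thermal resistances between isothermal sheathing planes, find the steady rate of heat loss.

Sheathing layers in series; stud and cavity paths in parallel between them.
R_inner = 0.019/(0.196×11.8) = 0.008215 K/W
R_stud  = 0.15/(0.132×0.12×11.8) = 0.8025 K/W
R_cav   = 0.15/(0.0302×0.88×11.8) = 0.4783 K/W
1/R_core = 1/R_stud + 1/R_cav → R_core = 0.2997 K/W
R_outer = 0.01/(0.191×11.8) = 0.004437 K/W
R_total = 0.3123 K/W
Q = ΔT/R_total = 22/0.3123

Q ≈ 70.4 W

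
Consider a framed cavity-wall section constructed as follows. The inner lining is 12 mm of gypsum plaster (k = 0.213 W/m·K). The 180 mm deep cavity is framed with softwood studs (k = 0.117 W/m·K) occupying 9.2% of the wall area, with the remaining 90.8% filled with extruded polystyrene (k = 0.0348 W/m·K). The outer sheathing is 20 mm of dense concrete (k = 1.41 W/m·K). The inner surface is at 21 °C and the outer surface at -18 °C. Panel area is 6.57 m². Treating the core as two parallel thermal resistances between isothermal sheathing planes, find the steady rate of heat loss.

Sheathing layers in series; stud and cavity paths in parallel between them.
R_inner = 0.012/(0.213×6.57) = 0.008575 K/W
R_stud  = 0.18/(0.117×0.092×6.57) = 2.545 K/W
R_cav   = 0.18/(0.0348×0.908×6.57) = 0.867 K/W
1/R_core = 1/R_stud + 1/R_cav → R_core = 0.6467 K/W
R_outer = 0.02/(1.41×6.57) = 0.002159 K/W
R_total = 0.6575 K/W
Q = ΔT/R_total = 39/0.6575

Q ≈ 59.3 W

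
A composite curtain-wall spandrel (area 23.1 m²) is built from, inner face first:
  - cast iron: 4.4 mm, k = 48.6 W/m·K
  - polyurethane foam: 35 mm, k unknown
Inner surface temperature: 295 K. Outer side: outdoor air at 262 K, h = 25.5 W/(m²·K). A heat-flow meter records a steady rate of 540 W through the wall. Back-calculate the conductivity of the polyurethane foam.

Model the wall as resistances in series:
R_cast iron = L/(kA) = 0.0044/(48.6×23.1) = 3.919×10^-6 K/W
R_outer film = 1/(h_o·A) = 1/(25.5×23.1) = 0.001698 K/W
Sum of known resistances R_other = 0.001702 K/W
Total R = ΔT/Q = 33/540 = 0.06111 K/W
R_polyurethane foam = R_total − R_other = 0.05941 K/W
k = L/(R·A) = 0.035/(0.05941×23.1)

k ≈ 0.0255 W/(m·K)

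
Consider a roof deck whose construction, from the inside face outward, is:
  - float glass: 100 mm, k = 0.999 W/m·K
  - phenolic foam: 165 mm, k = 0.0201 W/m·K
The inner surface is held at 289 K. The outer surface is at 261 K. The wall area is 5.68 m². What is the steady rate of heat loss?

Model the wall as resistances in series:
R_float glass = L/(kA) = 0.1/(0.999×5.68) = 0.01762 K/W
R_phenolic foam = L/(kA) = 0.165/(0.0201×5.68) = 1.445 K/W
R_total = 1.463 K/W
Q = ΔT / R_total = 28 / 1.463

Q ≈ 19.1 W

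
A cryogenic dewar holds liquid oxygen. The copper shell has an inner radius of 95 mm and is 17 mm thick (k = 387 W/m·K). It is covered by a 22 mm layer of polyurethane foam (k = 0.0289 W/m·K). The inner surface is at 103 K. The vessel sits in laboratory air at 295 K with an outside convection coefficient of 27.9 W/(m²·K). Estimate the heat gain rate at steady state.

Each spherical layer contributes R = (1/r_i − 1/r_o)/(4πk):
R_copper shell = (1/0.095 − 1/0.112)/(4π×387) = 3.285×10^-4 K/W
R_polyurethane foam = (1/0.112 − 1/0.134)/(4π×0.0289) = 4.036 K/W
R_outer film = 1/(h·4πr_o²) = 1/(27.9×4π×0.134²) = 0.1588 K/W
R_total = 4.196 K/W
Q = ΔT/R_total = 192/4.196

Q ≈ 45.8 W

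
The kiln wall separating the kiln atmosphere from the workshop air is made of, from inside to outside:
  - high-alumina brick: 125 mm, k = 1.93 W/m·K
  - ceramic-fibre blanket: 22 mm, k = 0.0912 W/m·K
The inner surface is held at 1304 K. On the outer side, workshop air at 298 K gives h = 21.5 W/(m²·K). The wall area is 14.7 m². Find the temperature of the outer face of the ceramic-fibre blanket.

Using the resistance-network approach (series):
R_high-alumina brick = L/(kA) = 0.125/(1.93×14.7) = 0.004406 K/W
R_ceramic-fibre blanket = L/(kA) = 0.022/(0.0912×14.7) = 0.01641 K/W
R_outer film = 1/(h_o·A) = 1/(21.5×14.7) = 0.003164 K/W
R_total = 0.02398 K/W;  Q = ΔT/R_total = 1006/0.02398 = 41950 W
T_interface = T_inner − Q·ΣR(inner→interface) = 1304 − 42000×0.02082

T ≈ 431 K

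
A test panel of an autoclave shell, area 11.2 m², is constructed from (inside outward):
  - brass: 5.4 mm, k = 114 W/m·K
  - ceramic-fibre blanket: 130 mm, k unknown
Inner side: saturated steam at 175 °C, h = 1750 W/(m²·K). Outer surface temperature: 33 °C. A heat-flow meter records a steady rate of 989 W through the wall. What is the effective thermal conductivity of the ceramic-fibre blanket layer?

k ≈ 0.0809 W/(m·K)

Using the resistance-network approach (series):
R_inner film = 1/(h_i·A) = 1/(1750×11.2) = 5.102×10^-5 K/W
R_brass = L/(kA) = 0.0054/(114×11.2) = 4.229×10^-6 K/W
Sum of known resistances R_other = 5.525×10^-5 K/W
Total R = ΔT/Q = 142/989 = 0.1436 K/W
R_ceramic-fibre blanket = R_total − R_other = 0.1435 K/W
k = L/(R·A) = 0.13/(0.1435×11.2)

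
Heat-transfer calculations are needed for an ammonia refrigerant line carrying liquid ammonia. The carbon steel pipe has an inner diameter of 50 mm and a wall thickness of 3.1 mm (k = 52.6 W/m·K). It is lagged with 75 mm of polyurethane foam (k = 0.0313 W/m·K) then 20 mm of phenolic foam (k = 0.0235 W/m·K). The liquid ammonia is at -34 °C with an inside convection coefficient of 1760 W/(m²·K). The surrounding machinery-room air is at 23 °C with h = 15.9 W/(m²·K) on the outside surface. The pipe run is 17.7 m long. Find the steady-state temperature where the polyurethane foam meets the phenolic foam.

T ≈ 13.7 °C

Radial resistances (cylindrical: R_cond = ln(r_o/r_i)/(2πkL), R_conv = 1/(h·2πrL)):
R_inner film = 1/(h_i·2πr₁L) = 1/(1760×2π×0.025×17.7) = 2.044×10^-4 K/W
R_carbon steel pipe wall = ln(28.1/25)/(2π×52.6×17.7) = 1.998×10^-5 K/W
R_polyurethane foam = ln(103.1/28.1)/(2π×0.0313×17.7) = 0.3734 K/W
R_phenolic foam = ln(123.1/103.1)/(2π×0.0235×17.7) = 0.06784 K/W
R_outer film = 1/(h_o·2πr_oL) = 1/(15.9×2π×0.1231×17.7) = 0.004594 K/W
R_total = 0.4461 K/W
Q = ΔT/R_total = 57/0.4461
Q = 128 W
T_interface = T_inner + Q·ΣR(inner→interface) = -34 + 128×0.3737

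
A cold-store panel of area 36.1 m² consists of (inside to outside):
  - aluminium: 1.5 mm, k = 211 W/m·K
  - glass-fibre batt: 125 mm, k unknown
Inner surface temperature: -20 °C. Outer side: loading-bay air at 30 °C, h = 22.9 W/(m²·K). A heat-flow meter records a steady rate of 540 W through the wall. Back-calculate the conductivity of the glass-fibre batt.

Series thermal resistances:
R_aluminium = L/(kA) = 0.0015/(211×36.1) = 1.969×10^-7 K/W
R_outer film = 1/(h_o·A) = 1/(22.9×36.1) = 0.00121 K/W
Sum of known resistances R_other = 0.00121 K/W
Total R = ΔT/Q = 50/540 = 0.09259 K/W
R_glass-fibre batt = R_total − R_other = 0.09138 K/W
k = L/(R·A) = 0.125/(0.09138×36.1)

k ≈ 0.0379 W/(m·K)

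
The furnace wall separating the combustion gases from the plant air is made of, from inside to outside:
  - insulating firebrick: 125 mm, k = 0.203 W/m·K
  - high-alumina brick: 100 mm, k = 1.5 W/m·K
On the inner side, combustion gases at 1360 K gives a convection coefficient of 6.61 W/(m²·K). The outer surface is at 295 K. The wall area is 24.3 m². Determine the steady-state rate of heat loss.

Using the resistance-network approach (series):
R_inner film = 1/(h_i·A) = 1/(6.61×24.3) = 0.006226 K/W
R_insulating firebrick = L/(kA) = 0.125/(0.203×24.3) = 0.02534 K/W
R_high-alumina brick = L/(kA) = 0.1/(1.5×24.3) = 0.002743 K/W
R_total = 0.03431 K/W
Q = ΔT / R_total = 1065 / 0.03431

Q ≈ 31000 W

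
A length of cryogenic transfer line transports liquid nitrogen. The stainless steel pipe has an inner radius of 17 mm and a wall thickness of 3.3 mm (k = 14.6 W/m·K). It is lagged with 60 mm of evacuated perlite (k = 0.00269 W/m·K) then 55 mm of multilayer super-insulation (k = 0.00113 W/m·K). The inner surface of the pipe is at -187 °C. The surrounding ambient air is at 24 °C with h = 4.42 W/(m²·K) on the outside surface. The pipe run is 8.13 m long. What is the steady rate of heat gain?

Cylindrical conduction, so R = ln(r₂/r₁)/(2πkL) per layer, in series:
R_stainless steel pipe wall = ln(20.3/17)/(2π×14.6×8.13) = 2.379×10^-4 K/W
R_evacuated perlite = ln(80.3/20.3)/(2π×0.00269×8.13) = 10.01 K/W
R_multilayer super-insulation = ln(135.3/80.3)/(2π×0.00113×8.13) = 9.038 K/W
R_outer film = 1/(h_o·2πr_oL) = 1/(4.42×2π×0.1353×8.13) = 0.03273 K/W
R_total = 19.08 K/W
Q = ΔT/R_total = 211/19.08

Q ≈ 11.1 W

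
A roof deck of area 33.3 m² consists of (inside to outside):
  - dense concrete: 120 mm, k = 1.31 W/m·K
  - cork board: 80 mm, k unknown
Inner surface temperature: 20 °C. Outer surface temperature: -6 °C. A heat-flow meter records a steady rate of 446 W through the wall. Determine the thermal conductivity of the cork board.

Treating each layer as a thermal resistance in series:
R_dense concrete = L/(kA) = 0.12/(1.31×33.3) = 0.002751 K/W
Sum of known resistances R_other = 0.002751 K/W
Total R = ΔT/Q = 26/446 = 0.0583 K/W
R_cork board = R_total − R_other = 0.05555 K/W
k = L/(R·A) = 0.08/(0.05555×33.3)

k ≈ 0.0433 W/(m·K)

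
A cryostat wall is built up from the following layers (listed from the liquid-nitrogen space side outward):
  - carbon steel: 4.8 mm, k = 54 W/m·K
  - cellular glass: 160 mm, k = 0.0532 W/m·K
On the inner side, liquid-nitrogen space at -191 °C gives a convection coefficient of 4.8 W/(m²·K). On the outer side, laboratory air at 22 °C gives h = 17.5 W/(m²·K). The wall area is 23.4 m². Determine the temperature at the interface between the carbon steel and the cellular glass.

T ≈ -177 °C

Treating each layer as a thermal resistance in series:
R_inner film = 1/(h_i·A) = 1/(4.8×23.4) = 0.008903 K/W
R_carbon steel = L/(kA) = 0.0048/(54×23.4) = 3.799×10^-6 K/W
R_cellular glass = L/(kA) = 0.16/(0.0532×23.4) = 0.1285 K/W
R_outer film = 1/(h_o·A) = 1/(17.5×23.4) = 0.002442 K/W
R_total = 0.1399 K/W;  Q = ΔT/R_total = 213/0.1399 = 1523 W
T_interface = T_inner + Q·ΣR(inner→interface) = -191 + 1520×0.008907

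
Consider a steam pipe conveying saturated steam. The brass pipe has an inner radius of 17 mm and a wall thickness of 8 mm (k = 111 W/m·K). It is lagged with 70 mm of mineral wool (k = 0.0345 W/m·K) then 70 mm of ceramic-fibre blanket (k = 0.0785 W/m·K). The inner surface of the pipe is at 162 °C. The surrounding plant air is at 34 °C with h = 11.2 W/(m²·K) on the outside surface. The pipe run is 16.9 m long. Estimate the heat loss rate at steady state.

Per-layer cylindrical resistances, series-summed:
R_brass pipe wall = ln(25/17)/(2π×111×16.9) = 3.272×10^-5 K/W
R_mineral wool = ln(95/25)/(2π×0.0345×16.9) = 0.3644 K/W
R_ceramic-fibre blanket = ln(165/95)/(2π×0.0785×16.9) = 0.06623 K/W
R_outer film = 1/(h_o·2πr_oL) = 1/(11.2×2π×0.165×16.9) = 0.005096 K/W
R_total = 0.4358 K/W
Q = ΔT/R_total = 128/0.4358

Q ≈ 294 W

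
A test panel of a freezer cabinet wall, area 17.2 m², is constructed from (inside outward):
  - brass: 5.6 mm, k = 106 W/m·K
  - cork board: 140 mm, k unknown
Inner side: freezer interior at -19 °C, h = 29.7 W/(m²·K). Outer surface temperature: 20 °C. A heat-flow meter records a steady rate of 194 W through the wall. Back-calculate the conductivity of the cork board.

k ≈ 0.0409 W/(m·K)

Treating each layer as a thermal resistance in series:
R_inner film = 1/(h_i·A) = 1/(29.7×17.2) = 0.001958 K/W
R_brass = L/(kA) = 0.0056/(106×17.2) = 3.072×10^-6 K/W
Sum of known resistances R_other = 0.001961 K/W
Total R = ΔT/Q = 39/194 = 0.201 K/W
R_cork board = R_total − R_other = 0.1991 K/W
k = L/(R·A) = 0.14/(0.1991×17.2)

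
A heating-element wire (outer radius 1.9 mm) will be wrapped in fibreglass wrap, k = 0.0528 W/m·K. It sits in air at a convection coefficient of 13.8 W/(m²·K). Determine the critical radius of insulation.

For a cylinder r_cr = k/h = 0.0528/13.8
r_cr = 3.83 mm; since the bare radius (1.9 mm) is below r_cr, adding a thin layer of insulation will *increase* heat loss.

r_cr ≈ 3.83 mm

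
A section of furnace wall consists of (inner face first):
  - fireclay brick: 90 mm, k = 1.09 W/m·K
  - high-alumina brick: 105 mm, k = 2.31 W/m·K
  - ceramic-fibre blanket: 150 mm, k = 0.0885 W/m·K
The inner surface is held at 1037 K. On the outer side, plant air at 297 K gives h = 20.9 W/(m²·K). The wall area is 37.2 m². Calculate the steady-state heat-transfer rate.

Model the wall as resistances in series:
R_fireclay brick = L/(kA) = 0.09/(1.09×37.2) = 0.00222 K/W
R_high-alumina brick = L/(kA) = 0.105/(2.31×37.2) = 0.001222 K/W
R_ceramic-fibre blanket = L/(kA) = 0.15/(0.0885×37.2) = 0.04556 K/W
R_outer film = 1/(h_o·A) = 1/(20.9×37.2) = 0.001286 K/W
R_total = 0.05029 K/W
Q = ΔT / R_total = 740 / 0.05029

Q ≈ 14700 W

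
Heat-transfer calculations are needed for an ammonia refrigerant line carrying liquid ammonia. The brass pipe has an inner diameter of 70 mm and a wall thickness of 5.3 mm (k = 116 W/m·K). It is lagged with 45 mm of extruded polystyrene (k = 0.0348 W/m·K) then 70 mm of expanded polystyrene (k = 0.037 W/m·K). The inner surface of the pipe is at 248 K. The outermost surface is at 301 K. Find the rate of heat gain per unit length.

q′ ≈ 8.82 W/m

For a radial system each layer contributes R = ln(r_out/r_in)/(2πkL); films add R = 1/(hA).
R_brass pipe wall = ln(40.3/35)/(2π×116×1) = 1.935×10^-4 K/W
R_extruded polystyrene = ln(85.3/40.3)/(2π×0.0348×1) = 3.429 K/W
R_expanded polystyrene = ln(155.3/85.3)/(2π×0.037×1) = 2.577 K/W
R_total = 6.007 K/W
Q = ΔT/R_total = 53/6.007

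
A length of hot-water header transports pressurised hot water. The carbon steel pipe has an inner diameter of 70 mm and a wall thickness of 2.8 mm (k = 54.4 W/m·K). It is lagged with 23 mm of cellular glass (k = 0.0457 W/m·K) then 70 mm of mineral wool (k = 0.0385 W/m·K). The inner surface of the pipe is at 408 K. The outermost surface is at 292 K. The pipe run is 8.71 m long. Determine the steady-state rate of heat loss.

Q ≈ 210 W

Treating each annulus and film as a series resistance:
R_carbon steel pipe wall = ln(37.8/35)/(2π×54.4×8.71) = 2.585×10^-5 K/W
R_cellular glass = ln(60.8/37.8)/(2π×0.0457×8.71) = 0.19 K/W
R_mineral wool = ln(130.8/60.8)/(2π×0.0385×8.71) = 0.3636 K/W
R_total = 0.5537 K/W
Q = ΔT/R_total = 116/0.5537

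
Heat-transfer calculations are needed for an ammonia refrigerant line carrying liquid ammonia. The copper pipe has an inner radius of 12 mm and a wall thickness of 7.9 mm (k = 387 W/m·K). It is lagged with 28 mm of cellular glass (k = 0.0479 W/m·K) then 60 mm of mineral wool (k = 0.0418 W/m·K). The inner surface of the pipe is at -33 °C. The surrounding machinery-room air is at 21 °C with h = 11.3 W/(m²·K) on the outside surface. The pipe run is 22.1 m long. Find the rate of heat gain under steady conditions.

Per-layer cylindrical resistances, series-summed:
R_copper pipe wall = ln(19.9/12)/(2π×387×22.1) = 9.413×10^-6 K/W
R_cellular glass = ln(47.9/19.9)/(2π×0.0479×22.1) = 0.1321 K/W
R_mineral wool = ln(107.9/47.9)/(2π×0.0418×22.1) = 0.1399 K/W
R_outer film = 1/(h_o·2πr_oL) = 1/(11.3×2π×0.1079×22.1) = 0.005906 K/W
R_total = 0.2779 K/W
Q = ΔT/R_total = 54/0.2779

Q ≈ 194 W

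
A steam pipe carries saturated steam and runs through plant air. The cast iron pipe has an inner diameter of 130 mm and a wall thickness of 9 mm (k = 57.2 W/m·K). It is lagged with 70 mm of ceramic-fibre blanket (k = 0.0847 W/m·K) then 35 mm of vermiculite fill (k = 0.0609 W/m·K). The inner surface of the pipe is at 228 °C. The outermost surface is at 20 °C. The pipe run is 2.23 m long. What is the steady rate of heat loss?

Q ≈ 255 W

Treating each annulus and film as a series resistance:
R_cast iron pipe wall = ln(74/65)/(2π×57.2×2.23) = 1.618×10^-4 K/W
R_ceramic-fibre blanket = ln(144/74)/(2π×0.0847×2.23) = 0.561 K/W
R_vermiculite fill = ln(179/144)/(2π×0.0609×2.23) = 0.255 K/W
R_total = 0.8161 K/W
Q = ΔT/R_total = 208/0.8161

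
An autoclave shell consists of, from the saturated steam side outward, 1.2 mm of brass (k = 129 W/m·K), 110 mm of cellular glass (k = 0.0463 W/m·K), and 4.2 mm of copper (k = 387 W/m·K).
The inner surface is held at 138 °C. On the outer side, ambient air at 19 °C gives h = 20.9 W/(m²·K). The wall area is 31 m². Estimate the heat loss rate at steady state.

Series thermal resistances:
R_brass = L/(kA) = 0.0012/(129×31) = 3.001×10^-7 K/W
R_cellular glass = L/(kA) = 0.11/(0.0463×31) = 0.07664 K/W
R_copper = L/(kA) = 0.0042/(387×31) = 3.501×10^-7 K/W
R_outer film = 1/(h_o·A) = 1/(20.9×31) = 0.001543 K/W
R_total = 0.07818 K/W
Q = ΔT / R_total = 119 / 0.07818

Q ≈ 1520 W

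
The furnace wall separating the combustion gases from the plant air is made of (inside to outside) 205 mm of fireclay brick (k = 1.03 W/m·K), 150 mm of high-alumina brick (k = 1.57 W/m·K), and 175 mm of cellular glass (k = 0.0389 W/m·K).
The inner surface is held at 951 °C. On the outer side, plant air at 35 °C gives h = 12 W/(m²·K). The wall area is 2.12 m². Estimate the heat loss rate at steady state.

Q ≈ 398 W

Model the wall as resistances in series:
R_fireclay brick = L/(kA) = 0.205/(1.03×2.12) = 0.09388 K/W
R_high-alumina brick = L/(kA) = 0.15/(1.57×2.12) = 0.04507 K/W
R_cellular glass = L/(kA) = 0.175/(0.0389×2.12) = 2.122 K/W
R_outer film = 1/(h_o·A) = 1/(12×2.12) = 0.03931 K/W
R_total = 2.3 K/W
Q = ΔT / R_total = 916 / 2.3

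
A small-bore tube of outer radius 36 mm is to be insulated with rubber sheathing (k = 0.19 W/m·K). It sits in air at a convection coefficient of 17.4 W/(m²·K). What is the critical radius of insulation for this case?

For a cylinder r_cr = k/h = 0.19/17.4
r_cr = 10.9 mm; since the bare radius (36 mm) is above r_cr, any added insulation will reduce heat loss.

r_cr ≈ 10.9 mm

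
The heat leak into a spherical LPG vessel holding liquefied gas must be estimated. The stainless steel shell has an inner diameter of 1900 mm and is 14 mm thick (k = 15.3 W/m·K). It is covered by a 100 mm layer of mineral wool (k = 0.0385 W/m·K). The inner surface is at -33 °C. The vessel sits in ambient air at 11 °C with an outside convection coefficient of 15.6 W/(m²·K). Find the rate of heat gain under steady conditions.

Q ≈ 213 W

Each spherical layer contributes R = (1/r_i − 1/r_o)/(4πk):
R_stainless steel shell = (1/0.95 − 1/0.964)/(4π×15.3) = 7.951×10^-5 K/W
R_mineral wool = (1/0.964 − 1/1.064)/(4π×0.0385) = 0.2015 K/W
R_outer film = 1/(h·4πr_o²) = 1/(15.6×4π×1.064²) = 0.004506 K/W
R_total = 0.2061 K/W
Q = ΔT/R_total = 44/0.2061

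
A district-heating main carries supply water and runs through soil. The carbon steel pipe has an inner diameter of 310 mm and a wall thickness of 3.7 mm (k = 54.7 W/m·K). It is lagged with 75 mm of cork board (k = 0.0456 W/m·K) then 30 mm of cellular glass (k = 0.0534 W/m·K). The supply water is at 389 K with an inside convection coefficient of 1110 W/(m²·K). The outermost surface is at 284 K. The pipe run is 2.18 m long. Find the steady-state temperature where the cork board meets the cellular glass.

T ≈ 306 K

Per-layer cylindrical resistances, series-summed:
R_inner film = 1/(h_i·2πr₁L) = 1/(1110×2π×0.155×2.18) = 4.243×10^-4 K/W
R_carbon steel pipe wall = ln(158.7/155)/(2π×54.7×2.18) = 3.149×10^-5 K/W
R_cork board = ln(233.7/158.7)/(2π×0.0456×2.18) = 0.6196 K/W
R_cellular glass = ln(263.7/233.7)/(2π×0.0534×2.18) = 0.1651 K/W
R_total = 0.7852 K/W
Q = ΔT/R_total = 105/0.7852
Q = 134 W
T_interface = T_inner − Q·ΣR(inner→interface) = 389 − 134×0.6201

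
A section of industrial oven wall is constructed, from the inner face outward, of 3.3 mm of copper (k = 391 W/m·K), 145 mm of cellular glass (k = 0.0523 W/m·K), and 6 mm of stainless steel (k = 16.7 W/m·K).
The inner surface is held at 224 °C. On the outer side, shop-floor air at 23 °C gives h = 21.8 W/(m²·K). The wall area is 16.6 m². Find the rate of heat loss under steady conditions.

Thermal resistances in series:
R_copper = L/(kA) = 0.0033/(391×16.6) = 5.084×10^-7 K/W
R_cellular glass = L/(kA) = 0.145/(0.0523×16.6) = 0.167 K/W
R_stainless steel = L/(kA) = 0.006/(16.7×16.6) = 2.164×10^-5 K/W
R_outer film = 1/(h_o·A) = 1/(21.8×16.6) = 0.002763 K/W
R_total = 0.1698 K/W
Q = ΔT / R_total = 201 / 0.1698

Q ≈ 1180 W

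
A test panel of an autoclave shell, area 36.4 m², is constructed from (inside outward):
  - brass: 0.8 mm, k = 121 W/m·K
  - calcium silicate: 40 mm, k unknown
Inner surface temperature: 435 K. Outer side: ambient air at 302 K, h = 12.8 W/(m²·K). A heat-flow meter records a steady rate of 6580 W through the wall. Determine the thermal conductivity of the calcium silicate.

k ≈ 0.0608 W/(m·K)

Using the resistance-network approach (series):
R_brass = L/(kA) = 0.0008/(121×36.4) = 1.816×10^-7 K/W
R_outer film = 1/(h_o·A) = 1/(12.8×36.4) = 0.002146 K/W
Sum of known resistances R_other = 0.002146 K/W
Total R = ΔT/Q = 133/6580 = 0.02021 K/W
R_calcium silicate = R_total − R_other = 0.01807 K/W
k = L/(R·A) = 0.04/(0.01807×36.4)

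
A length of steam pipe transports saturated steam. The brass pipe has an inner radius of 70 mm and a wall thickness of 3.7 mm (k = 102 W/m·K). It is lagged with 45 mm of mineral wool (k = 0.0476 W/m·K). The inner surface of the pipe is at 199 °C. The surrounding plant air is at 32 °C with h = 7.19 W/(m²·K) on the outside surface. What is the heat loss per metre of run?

q′ ≈ 93.8 W/m

Radial resistances (cylindrical: R_cond = ln(r_o/r_i)/(2πkL), R_conv = 1/(h·2πrL)):
R_brass pipe wall = ln(73.7/70)/(2π×102×1) = 8.037×10^-5 K/W
R_mineral wool = ln(118.7/73.7)/(2π×0.0476×1) = 1.594 K/W
R_outer film = 1/(h_o·2πr_oL) = 1/(7.19×2π×0.1187×1) = 0.1865 K/W
R_total = 1.78 K/W
Q = ΔT/R_total = 167/1.78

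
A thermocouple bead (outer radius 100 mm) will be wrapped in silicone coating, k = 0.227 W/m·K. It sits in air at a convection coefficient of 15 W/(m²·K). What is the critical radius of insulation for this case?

For a sphere r_cr = 2k/h = 2×0.227/15
r_cr = 30.3 mm; since the bare radius (100 mm) is above r_cr, any added insulation will reduce heat loss.

r_cr ≈ 30.3 mm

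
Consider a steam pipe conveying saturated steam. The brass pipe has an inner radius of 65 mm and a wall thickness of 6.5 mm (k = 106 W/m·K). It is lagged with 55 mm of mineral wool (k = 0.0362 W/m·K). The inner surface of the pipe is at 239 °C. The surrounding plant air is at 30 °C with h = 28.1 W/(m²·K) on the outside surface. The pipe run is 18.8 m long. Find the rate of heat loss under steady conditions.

For a radial system each layer contributes R = ln(r_out/r_in)/(2πkL); films add R = 1/(hA).
R_brass pipe wall = ln(71.5/65)/(2π×106×18.8) = 7.612×10^-6 K/W
R_mineral wool = ln(126.5/71.5)/(2π×0.0362×18.8) = 0.1334 K/W
R_outer film = 1/(h_o·2πr_oL) = 1/(28.1×2π×0.1265×18.8) = 0.002382 K/W
R_total = 0.1358 K/W
Q = ΔT/R_total = 209/0.1358

Q ≈ 1540 W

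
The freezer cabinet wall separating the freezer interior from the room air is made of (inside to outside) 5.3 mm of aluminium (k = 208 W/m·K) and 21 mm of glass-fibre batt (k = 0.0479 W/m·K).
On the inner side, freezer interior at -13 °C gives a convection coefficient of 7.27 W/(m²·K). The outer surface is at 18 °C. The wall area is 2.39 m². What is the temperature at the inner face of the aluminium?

T ≈ -5.6 °C

Thermal resistances in series:
R_inner film = 1/(h_i·A) = 1/(7.27×2.39) = 0.05755 K/W
R_aluminium = L/(kA) = 0.0053/(208×2.39) = 1.066×10^-5 K/W
R_glass-fibre batt = L/(kA) = 0.021/(0.0479×2.39) = 0.1834 K/W
R_total = 0.241 K/W;  Q = ΔT/R_total = 31/0.241 = 128.6 W
T_interface = T_inner + Q·ΣR(inner→interface) = -13 + 129×0.05755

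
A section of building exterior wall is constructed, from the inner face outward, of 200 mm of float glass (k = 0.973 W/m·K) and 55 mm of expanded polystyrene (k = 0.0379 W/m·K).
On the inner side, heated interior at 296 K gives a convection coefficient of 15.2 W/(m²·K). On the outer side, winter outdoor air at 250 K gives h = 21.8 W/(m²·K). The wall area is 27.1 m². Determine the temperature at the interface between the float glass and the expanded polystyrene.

Using the resistance-network approach (series):
R_inner film = 1/(h_i·A) = 1/(15.2×27.1) = 0.002428 K/W
R_float glass = L/(kA) = 0.2/(0.973×27.1) = 0.007585 K/W
R_expanded polystyrene = L/(kA) = 0.055/(0.0379×27.1) = 0.05355 K/W
R_outer film = 1/(h_o·A) = 1/(21.8×27.1) = 0.001693 K/W
R_total = 0.06525 K/W;  Q = ΔT/R_total = 46/0.06525 = 704.9 W
T_interface = T_inner − Q·ΣR(inner→interface) = 296 − 705×0.01001

T ≈ 289 K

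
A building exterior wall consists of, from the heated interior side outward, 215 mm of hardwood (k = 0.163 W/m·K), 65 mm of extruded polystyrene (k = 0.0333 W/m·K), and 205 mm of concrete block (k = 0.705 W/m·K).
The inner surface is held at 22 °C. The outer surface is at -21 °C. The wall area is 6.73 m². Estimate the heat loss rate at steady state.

Series thermal resistances:
R_hardwood = L/(kA) = 0.215/(0.163×6.73) = 0.196 K/W
R_extruded polystyrene = L/(kA) = 0.065/(0.0333×6.73) = 0.29 K/W
R_concrete block = L/(kA) = 0.205/(0.705×6.73) = 0.04321 K/W
R_total = 0.5292 K/W
Q = ΔT / R_total = 43 / 0.5292

Q ≈ 81.2 W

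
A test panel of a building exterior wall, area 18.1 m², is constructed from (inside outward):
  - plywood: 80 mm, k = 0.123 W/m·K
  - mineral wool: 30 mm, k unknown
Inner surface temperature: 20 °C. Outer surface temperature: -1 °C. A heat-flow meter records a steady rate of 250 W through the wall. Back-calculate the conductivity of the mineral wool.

k ≈ 0.0345 W/(m·K)

Treating each layer as a thermal resistance in series:
R_plywood = L/(kA) = 0.08/(0.123×18.1) = 0.03593 K/W
Sum of known resistances R_other = 0.03593 K/W
Total R = ΔT/Q = 21/250 = 0.084 K/W
R_mineral wool = R_total − R_other = 0.04807 K/W
k = L/(R·A) = 0.03/(0.04807×18.1)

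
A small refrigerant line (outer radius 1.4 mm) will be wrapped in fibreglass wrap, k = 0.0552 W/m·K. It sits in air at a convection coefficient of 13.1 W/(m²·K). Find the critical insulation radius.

r_cr ≈ 4.21 mm

For a cylinder r_cr = k/h = 0.0552/13.1
r_cr = 4.21 mm; since the bare radius (1.4 mm) is below r_cr, adding a thin layer of insulation will *increase* heat loss.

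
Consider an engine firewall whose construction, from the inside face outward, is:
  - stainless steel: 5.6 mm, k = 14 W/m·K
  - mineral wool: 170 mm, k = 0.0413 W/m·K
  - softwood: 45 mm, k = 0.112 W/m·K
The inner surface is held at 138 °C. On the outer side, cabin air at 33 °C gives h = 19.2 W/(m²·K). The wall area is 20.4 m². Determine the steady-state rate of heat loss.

Q ≈ 469 W

Using the resistance-network approach (series):
R_stainless steel = L/(kA) = 0.0056/(14×20.4) = 1.961×10^-5 K/W
R_mineral wool = L/(kA) = 0.17/(0.0413×20.4) = 0.2018 K/W
R_softwood = L/(kA) = 0.045/(0.112×20.4) = 0.0197 K/W
R_outer film = 1/(h_o·A) = 1/(19.2×20.4) = 0.002553 K/W
R_total = 0.224 K/W
Q = ΔT / R_total = 105 / 0.224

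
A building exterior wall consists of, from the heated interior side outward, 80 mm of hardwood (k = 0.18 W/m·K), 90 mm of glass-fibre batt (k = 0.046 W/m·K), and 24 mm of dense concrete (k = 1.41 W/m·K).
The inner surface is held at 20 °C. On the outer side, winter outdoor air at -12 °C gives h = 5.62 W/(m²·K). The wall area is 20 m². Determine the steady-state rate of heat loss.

Q ≈ 247 W

Thermal resistances in series:
R_hardwood = L/(kA) = 0.08/(0.18×20) = 0.02222 K/W
R_glass-fibre batt = L/(kA) = 0.09/(0.046×20) = 0.09783 K/W
R_dense concrete = L/(kA) = 0.024/(1.41×20) = 8.511×10^-4 K/W
R_outer film = 1/(h_o·A) = 1/(5.62×20) = 0.008897 K/W
R_total = 0.1298 K/W
Q = ΔT / R_total = 32 / 0.1298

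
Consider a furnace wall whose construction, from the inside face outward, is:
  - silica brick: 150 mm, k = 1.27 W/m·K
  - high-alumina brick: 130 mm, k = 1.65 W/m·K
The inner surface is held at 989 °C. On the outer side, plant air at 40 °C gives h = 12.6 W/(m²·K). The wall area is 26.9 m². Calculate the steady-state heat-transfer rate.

Treating each layer as a thermal resistance in series:
R_silica brick = L/(kA) = 0.15/(1.27×26.9) = 0.004391 K/W
R_high-alumina brick = L/(kA) = 0.13/(1.65×26.9) = 0.002929 K/W
R_outer film = 1/(h_o·A) = 1/(12.6×26.9) = 0.00295 K/W
R_total = 0.01027 K/W
Q = ΔT / R_total = 949 / 0.01027

Q ≈ 92400 W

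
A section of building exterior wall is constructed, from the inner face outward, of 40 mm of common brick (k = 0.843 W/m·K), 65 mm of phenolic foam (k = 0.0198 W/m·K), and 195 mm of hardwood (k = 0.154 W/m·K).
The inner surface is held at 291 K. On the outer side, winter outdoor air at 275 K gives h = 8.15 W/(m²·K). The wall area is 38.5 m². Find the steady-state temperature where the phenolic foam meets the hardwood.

T ≈ 280 K

Series thermal resistances:
R_common brick = L/(kA) = 0.04/(0.843×38.5) = 0.001232 K/W
R_phenolic foam = L/(kA) = 0.065/(0.0198×38.5) = 0.08527 K/W
R_hardwood = L/(kA) = 0.195/(0.154×38.5) = 0.03289 K/W
R_outer film = 1/(h_o·A) = 1/(8.15×38.5) = 0.003187 K/W
R_total = 0.1226 K/W;  Q = ΔT/R_total = 16/0.1226 = 130.5 W
T_interface = T_inner − Q·ΣR(inner→interface) = 291 − 131×0.0865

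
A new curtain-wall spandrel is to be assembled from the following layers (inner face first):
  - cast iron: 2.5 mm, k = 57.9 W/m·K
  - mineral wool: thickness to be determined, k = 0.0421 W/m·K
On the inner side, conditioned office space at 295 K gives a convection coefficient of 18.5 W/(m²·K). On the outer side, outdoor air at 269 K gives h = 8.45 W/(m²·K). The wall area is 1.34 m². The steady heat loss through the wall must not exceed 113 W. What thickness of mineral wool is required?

L ≈ 5.72 mm

Using the resistance-network approach (series):
R_inner film = 1/(h_i·A) = 1/(18.5×1.34) = 0.04034 K/W
R_cast iron = L/(kA) = 0.0025/(57.9×1.34) = 3.222×10^-5 K/W
R_outer film = 1/(h_o·A) = 1/(8.45×1.34) = 0.08832 K/W
Sum of the known resistances R_other = 0.1287 K/W
Required total resistance R_tot = ΔT/Q_allow = 26/113 = 0.2301 K/W
R_mineral wool = R_tot − R_other = 0.1014 K/W
L = R·k·A = 0.1014×0.0421×1.34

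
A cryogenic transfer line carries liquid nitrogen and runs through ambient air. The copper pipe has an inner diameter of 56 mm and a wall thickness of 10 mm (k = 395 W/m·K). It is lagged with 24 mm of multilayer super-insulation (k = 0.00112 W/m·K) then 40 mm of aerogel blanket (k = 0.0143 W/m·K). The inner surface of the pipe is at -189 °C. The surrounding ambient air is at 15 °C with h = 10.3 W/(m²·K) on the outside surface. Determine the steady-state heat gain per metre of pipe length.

q′ ≈ 2.71 W/m

Treating each annulus and film as a series resistance:
R_copper pipe wall = ln(38/28)/(2π×395×1) = 1.23×10^-4 K/W
R_multilayer super-insulation = ln(62/38)/(2π×0.00112×1) = 69.57 K/W
R_aerogel blanket = ln(102/62)/(2π×0.0143×1) = 5.541 K/W
R_outer film = 1/(h_o·2πr_oL) = 1/(10.3×2π×0.102×1) = 0.1515 K/W
R_total = 75.26 K/W
Q = ΔT/R_total = 204/75.26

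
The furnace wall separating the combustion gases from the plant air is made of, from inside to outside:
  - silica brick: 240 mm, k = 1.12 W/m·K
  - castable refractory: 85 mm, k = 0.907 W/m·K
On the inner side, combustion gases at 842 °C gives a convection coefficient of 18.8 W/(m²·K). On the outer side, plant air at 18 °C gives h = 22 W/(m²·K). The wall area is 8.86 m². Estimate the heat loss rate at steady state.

Thermal resistances in series:
R_inner film = 1/(h_i·A) = 1/(18.8×8.86) = 0.006004 K/W
R_silica brick = L/(kA) = 0.24/(1.12×8.86) = 0.02419 K/W
R_castable refractory = L/(kA) = 0.085/(0.907×8.86) = 0.01058 K/W
R_outer film = 1/(h_o·A) = 1/(22×8.86) = 0.00513 K/W
R_total = 0.0459 K/W
Q = ΔT / R_total = 824 / 0.0459

Q ≈ 18000 W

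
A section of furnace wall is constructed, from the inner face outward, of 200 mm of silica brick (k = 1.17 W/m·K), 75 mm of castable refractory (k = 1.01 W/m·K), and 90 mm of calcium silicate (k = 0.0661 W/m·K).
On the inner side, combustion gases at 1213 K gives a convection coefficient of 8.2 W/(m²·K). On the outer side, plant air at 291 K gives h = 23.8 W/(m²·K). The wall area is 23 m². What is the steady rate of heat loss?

Q ≈ 12000 W

Model the wall as resistances in series:
R_inner film = 1/(h_i·A) = 1/(8.2×23) = 0.005302 K/W
R_silica brick = L/(kA) = 0.2/(1.17×23) = 0.007432 K/W
R_castable refractory = L/(kA) = 0.075/(1.01×23) = 0.003229 K/W
R_calcium silicate = L/(kA) = 0.09/(0.0661×23) = 0.0592 K/W
R_outer film = 1/(h_o·A) = 1/(23.8×23) = 0.001827 K/W
R_total = 0.07699 K/W
Q = ΔT / R_total = 922 / 0.07699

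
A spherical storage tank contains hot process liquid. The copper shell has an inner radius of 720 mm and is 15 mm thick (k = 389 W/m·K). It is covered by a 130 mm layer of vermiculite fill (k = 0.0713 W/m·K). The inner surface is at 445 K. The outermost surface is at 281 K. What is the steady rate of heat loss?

Q ≈ 719 W

Radial (spherical) resistances in series:
R_copper shell = (1/0.72 − 1/0.735)/(4π×389) = 5.798×10^-6 K/W
R_vermiculite fill = (1/0.735 − 1/0.865)/(4π×0.0713) = 0.2282 K/W
R_total = 0.2282 K/W
Q = ΔT/R_total = 164/0.2282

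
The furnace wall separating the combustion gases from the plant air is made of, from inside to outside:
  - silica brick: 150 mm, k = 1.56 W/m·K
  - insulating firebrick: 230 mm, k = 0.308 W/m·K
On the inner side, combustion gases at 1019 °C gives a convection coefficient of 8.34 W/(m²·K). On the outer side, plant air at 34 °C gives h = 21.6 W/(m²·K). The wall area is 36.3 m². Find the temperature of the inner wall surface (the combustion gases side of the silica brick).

T ≈ 902 °C

Series thermal resistances:
R_inner film = 1/(h_i·A) = 1/(8.34×36.3) = 0.003303 K/W
R_silica brick = L/(kA) = 0.15/(1.56×36.3) = 0.002649 K/W
R_insulating firebrick = L/(kA) = 0.23/(0.308×36.3) = 0.02057 K/W
R_outer film = 1/(h_o·A) = 1/(21.6×36.3) = 0.001275 K/W
R_total = 0.0278 K/W;  Q = ΔT/R_total = 985/0.0278 = 35430 W
T_interface = T_inner − Q·ΣR(inner→interface) = 1019 − 35400×0.003303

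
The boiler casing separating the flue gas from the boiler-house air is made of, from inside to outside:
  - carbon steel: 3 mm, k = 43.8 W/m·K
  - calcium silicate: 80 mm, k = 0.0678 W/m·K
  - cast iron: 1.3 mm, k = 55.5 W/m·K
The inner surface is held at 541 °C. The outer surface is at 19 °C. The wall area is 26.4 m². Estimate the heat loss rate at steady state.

Using the resistance-network approach (series):
R_carbon steel = L/(kA) = 0.003/(43.8×26.4) = 2.594×10^-6 K/W
R_calcium silicate = L/(kA) = 0.08/(0.0678×26.4) = 0.04469 K/W
R_cast iron = L/(kA) = 0.0013/(55.5×26.4) = 8.873×10^-7 K/W
R_total = 0.0447 K/W
Q = ΔT / R_total = 522 / 0.0447

Q ≈ 11700 W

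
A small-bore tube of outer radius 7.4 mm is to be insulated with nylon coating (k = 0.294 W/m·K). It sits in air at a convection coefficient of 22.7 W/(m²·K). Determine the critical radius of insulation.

For a cylinder r_cr = k/h = 0.294/22.7
r_cr = 13 mm; since the bare radius (7.4 mm) is below r_cr, adding a thin layer of insulation will *increase* heat loss.

r_cr ≈ 13 mm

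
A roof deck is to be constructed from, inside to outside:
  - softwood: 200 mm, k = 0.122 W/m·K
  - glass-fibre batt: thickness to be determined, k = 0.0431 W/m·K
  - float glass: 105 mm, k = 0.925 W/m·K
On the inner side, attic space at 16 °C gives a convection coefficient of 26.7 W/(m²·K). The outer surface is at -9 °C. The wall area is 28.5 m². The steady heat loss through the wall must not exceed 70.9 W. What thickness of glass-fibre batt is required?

Series thermal resistances:
R_inner film = 1/(h_i·A) = 1/(26.7×28.5) = 0.001314 K/W
R_softwood = L/(kA) = 0.2/(0.122×28.5) = 0.05752 K/W
R_float glass = L/(kA) = 0.105/(0.925×28.5) = 0.003983 K/W
Sum of the known resistances R_other = 0.06282 K/W
Required total resistance R_tot = ΔT/Q_allow = 25/70.9 = 0.3526 K/W
R_glass-fibre batt = R_tot − R_other = 0.2898 K/W
L = R·k·A = 0.2898×0.0431×28.5

L ≈ 356 mm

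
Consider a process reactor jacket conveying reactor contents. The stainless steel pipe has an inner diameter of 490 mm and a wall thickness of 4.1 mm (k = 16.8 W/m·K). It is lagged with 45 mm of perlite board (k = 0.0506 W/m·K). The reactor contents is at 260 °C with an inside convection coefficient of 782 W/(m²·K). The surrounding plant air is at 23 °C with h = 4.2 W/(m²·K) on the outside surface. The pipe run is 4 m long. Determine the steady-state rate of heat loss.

Per-layer cylindrical resistances, series-summed:
R_inner film = 1/(h_i·2πr₁L) = 1/(782×2π×0.245×4) = 2.077×10^-4 K/W
R_stainless steel pipe wall = ln(249.1/245)/(2π×16.8×4) = 3.931×10^-5 K/W
R_perlite board = ln(294.1/249.1)/(2π×0.0506×4) = 0.1306 K/W
R_outer film = 1/(h_o·2πr_oL) = 1/(4.2×2π×0.2941×4) = 0.03221 K/W
R_total = 0.163 K/W
Q = ΔT/R_total = 237/0.163

Q ≈ 1450 W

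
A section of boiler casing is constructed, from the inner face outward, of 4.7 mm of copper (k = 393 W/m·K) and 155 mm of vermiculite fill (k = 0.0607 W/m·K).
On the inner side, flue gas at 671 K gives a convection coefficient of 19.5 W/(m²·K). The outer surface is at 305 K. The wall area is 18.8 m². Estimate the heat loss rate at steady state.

Q ≈ 2640 W

Series thermal resistances:
R_inner film = 1/(h_i·A) = 1/(19.5×18.8) = 0.002728 K/W
R_copper = L/(kA) = 0.0047/(393×18.8) = 6.361×10^-7 K/W
R_vermiculite fill = L/(kA) = 0.155/(0.0607×18.8) = 0.1358 K/W
R_total = 0.1386 K/W
Q = ΔT / R_total = 366 / 0.1386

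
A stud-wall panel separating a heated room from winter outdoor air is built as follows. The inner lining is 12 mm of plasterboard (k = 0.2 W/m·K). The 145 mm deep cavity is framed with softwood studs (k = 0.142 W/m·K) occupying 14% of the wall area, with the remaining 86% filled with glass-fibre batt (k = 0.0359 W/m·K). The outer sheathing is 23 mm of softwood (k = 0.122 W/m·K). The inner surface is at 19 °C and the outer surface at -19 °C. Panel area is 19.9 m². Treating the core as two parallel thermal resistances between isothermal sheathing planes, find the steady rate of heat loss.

Q ≈ 244 W

Sheathing layers in series; stud and cavity paths in parallel between them.
R_inner = 0.012/(0.2×19.9) = 0.003015 K/W
R_stud  = 0.145/(0.142×0.14×19.9) = 0.3665 K/W
R_cav   = 0.145/(0.0359×0.86×19.9) = 0.236 K/W
1/R_core = 1/R_stud + 1/R_cav → R_core = 0.1436 K/W
R_outer = 0.023/(0.122×19.9) = 0.009474 K/W
R_total = 0.1561 K/W
Q = ΔT/R_total = 38/0.1561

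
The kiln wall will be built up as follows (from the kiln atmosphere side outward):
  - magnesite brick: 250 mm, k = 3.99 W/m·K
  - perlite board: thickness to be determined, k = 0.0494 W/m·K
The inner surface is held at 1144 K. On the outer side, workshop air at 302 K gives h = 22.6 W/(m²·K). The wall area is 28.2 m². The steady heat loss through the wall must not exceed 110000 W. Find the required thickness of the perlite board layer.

L ≈ 5.38 mm

Model the wall as resistances in series:
R_magnesite brick = L/(kA) = 0.25/(3.99×28.2) = 0.002222 K/W
R_outer film = 1/(h_o·A) = 1/(22.6×28.2) = 0.001569 K/W
Sum of the known resistances R_other = 0.003791 K/W
Required total resistance R_tot = ΔT/Q_allow = 842/110000 = 0.007655 K/W
R_perlite board = R_tot − R_other = 0.003864 K/W
L = R·k·A = 0.003864×0.0494×28.2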